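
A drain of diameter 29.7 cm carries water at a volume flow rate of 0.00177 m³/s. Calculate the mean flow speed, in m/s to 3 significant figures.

v = 0.0255 m/s

Q = 0.00177 m³/s = 0.00177 m³/s.
v = Q/A = 0.00177 / 0.0693 = 0.0255 m/s.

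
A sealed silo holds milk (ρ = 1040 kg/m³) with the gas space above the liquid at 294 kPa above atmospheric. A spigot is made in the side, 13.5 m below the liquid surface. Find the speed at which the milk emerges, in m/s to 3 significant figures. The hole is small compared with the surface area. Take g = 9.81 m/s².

v ≈ 28.8 m/s

Take point 1 at the surface (v₁ ≈ 0) and point 2 at the hole (at atmospheric pressure). Bernoulli: P₁ + ρg h = P_atm + ½ρv₂².
With P₁ − P_atm = 294000 Pa, v₂ = √(2gh + 2ΔP/ρ) = √(2·9.81·13.5 + 2·294000/1040) = 28.8 m/s.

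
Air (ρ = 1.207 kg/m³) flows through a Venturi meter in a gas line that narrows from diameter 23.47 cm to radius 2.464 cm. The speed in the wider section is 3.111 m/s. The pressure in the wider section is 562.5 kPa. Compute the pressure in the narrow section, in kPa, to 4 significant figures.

P₂ = 559.5 kPa

The volume flow rate is constant, so v₂ = (A₁/A₂)v₁ = (432.6/19.07)·3.111 = 70.56 m/s.
With no height change, Bernoulli's equation is P₁ + ½ρv₁² = P₂ + ½ρv₂².
P₂ = P₁ − ½ρ(v₂² − v₁²) = 562500 − ½·1.207·(70.56² − 3.111²) = 562500 − 2999 = 559500 Pa.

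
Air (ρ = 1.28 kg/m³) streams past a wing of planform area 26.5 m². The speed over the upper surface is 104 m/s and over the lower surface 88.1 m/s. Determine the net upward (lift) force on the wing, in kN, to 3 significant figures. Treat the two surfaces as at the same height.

F = 51.8 kN

With equal heights on the two surfaces, Bernoulli gives P_lower − P_upper = ½ρ(v_upper² − v_lower²).
ΔP = ½·1.28·(104² − 88.1²) = 1950 Pa.
Lift = ΔP · A = 1950 × 26.5 = 51800 N.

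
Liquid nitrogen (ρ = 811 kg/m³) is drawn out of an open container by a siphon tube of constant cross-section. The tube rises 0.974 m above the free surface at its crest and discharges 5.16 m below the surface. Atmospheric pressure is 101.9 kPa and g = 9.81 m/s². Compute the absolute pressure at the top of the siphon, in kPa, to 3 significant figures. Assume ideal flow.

P_top = 53.1 kPa

From the surface to the outlet (both open to atmosphere, surface at rest): v = √(2g·h_out) = √(2·9.81·5.16) = 10.1 m/s.
Continuity keeps v the same throughout the tube; from surface to crest, P_atm + 0 = P_top + ½ρv² + ρg·h_top.
P_top = 101900 − ½·811·10.1² − 811·9.81·0.974 = 53100 Pa.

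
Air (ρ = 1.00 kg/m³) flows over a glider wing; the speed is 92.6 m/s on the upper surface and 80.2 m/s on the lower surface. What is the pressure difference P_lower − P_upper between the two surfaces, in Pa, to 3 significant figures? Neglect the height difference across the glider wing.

ΔP ≈ 1070 Pa

With negligible Δh, P + ½ρv² is constant, so P_low − P_up = ½ρ(v_up² − v_low²).
ΔP = ½·1.00·(92.6² − 80.2²) = 1070 Pa.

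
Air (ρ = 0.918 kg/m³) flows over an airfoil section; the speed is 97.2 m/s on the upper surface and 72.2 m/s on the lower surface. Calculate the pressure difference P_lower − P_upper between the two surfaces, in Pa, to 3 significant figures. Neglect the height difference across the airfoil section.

Bernoulli (same height): P_lower − P_upper = ½ρ(v_upper² − v_lower²).
ΔP = ½·0.918·(97.2² − 72.2²) = 1940 Pa.

ΔP ≈ 1940 Pa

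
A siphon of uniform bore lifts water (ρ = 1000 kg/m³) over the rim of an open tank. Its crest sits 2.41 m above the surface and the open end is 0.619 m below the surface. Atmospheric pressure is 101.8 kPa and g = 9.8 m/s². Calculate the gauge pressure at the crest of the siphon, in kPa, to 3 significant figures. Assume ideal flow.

From the surface to the outlet (both open to atmosphere, surface at rest): v = √(2g·h_out) = √(2·9.8·0.619) = 3.48 m/s.
Continuity keeps v the same throughout the tube; from surface to crest, P_atm + 0 = P_top + ½ρv² + ρg·h_top.
P_top = 101800 − ½·1000·3.48² − 1000·9.8·2.41 = 72100 Pa. So P_gauge = P_top − P_atm = -29700 Pa.

P_gauge ≈ -29.7 kPa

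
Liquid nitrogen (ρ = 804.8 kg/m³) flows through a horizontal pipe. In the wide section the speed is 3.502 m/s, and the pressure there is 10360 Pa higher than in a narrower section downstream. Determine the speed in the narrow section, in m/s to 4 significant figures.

With h₁ = h₂, rearranging Bernoulli gives v₂ = √(v₁² + 2ΔP/ρ).
v₂ = √(3.502² + 2·10360/804.8) = √(12.26 + 25.75) = 6.165 m/s.

v₂ ≈ 6.165 m/s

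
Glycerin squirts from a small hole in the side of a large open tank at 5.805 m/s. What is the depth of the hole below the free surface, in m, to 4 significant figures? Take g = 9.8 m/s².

Inverting v = √(2gh) gives h = v² / 2g.
h = 5.805²/(2·9.8) = 33.70/19.60 = 1.719 m.

1.719 m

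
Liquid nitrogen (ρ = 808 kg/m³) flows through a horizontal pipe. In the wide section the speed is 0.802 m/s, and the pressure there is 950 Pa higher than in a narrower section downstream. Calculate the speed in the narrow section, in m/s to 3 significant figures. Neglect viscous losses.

Horizontal Bernoulli: P₁ + ½ρv₁² = P₂ + ½ρv₂², so v₂² = v₁² + 2(P₁ − P₂)/ρ.
v₂ = √(0.802² + 2·950/808) = √(0.643 + 2.35) = 1.73 m/s.

v₂ ≈ 1.73 m/s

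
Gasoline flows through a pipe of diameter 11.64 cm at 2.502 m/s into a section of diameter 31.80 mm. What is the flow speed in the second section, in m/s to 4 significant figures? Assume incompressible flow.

v₂ ≈ 33.52 m/s

The volume flow rate is constant, so v₂ = (A₁/A₂)v₁ = (106.4/7.942)·2.502 = 33.52 m/s.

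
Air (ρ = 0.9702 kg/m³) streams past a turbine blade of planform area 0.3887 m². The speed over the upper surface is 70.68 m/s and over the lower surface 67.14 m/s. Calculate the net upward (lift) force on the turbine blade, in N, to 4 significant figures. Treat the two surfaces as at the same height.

F = 91.99 N

With equal heights on the two surfaces, Bernoulli gives P_lower − P_upper = ½ρ(v_upper² − v_lower²).
ΔP = ½·0.9702·(70.68² − 67.14²) = 236.7 Pa.
Lift = ΔP · A = 236.7 × 0.3887 = 91.99 N.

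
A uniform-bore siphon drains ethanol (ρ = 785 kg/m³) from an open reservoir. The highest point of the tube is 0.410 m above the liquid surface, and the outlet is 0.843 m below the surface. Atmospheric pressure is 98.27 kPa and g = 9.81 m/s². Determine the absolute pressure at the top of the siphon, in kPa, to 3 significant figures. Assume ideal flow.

Bernoulli surface→outlet gives ½v² = g·h_out, so v = √(2·9.81·0.843) = 4.07 m/s.
Continuity keeps v the same throughout the tube; from surface to crest, P_atm + 0 = P_top + ½ρv² + ρg·h_top.
P_top = 98270 − ½·785·4.07² − 785·9.81·0.410 = 88600 Pa.

P_top ≈ 88.6 kPa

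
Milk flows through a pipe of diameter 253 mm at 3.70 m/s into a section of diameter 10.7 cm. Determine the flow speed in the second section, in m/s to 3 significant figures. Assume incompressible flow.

20.7 m/s

The volume flow rate is constant, so v₂ = (A₁/A₂)v₁ = (503/89.9)·3.70 = 20.7 m/s.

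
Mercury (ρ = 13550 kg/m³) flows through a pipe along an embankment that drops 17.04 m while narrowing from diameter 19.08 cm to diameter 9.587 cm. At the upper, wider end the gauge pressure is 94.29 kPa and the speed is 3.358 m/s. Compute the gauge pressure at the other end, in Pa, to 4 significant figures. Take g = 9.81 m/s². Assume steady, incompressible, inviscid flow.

P₂ ≈ 1237000 Pa

Continuity gives A₁v₁ = A₂v₂, so v₂ = (285.9 cm²)/(72.19 cm²) × 3.358 m/s = 13.30 m/s.
Applying Bernoulli between the two ends and solving for P₂: P₂ = P₁ + ½ρ(v₁² − v₂²) − ρgΔh.
P₂ = 94290 + ½·13550·(3.358² − 13.30²) − 13550·9.81·(−17.04) = 94290 + (-1122000) − (-2265000) = 1237000 Pa.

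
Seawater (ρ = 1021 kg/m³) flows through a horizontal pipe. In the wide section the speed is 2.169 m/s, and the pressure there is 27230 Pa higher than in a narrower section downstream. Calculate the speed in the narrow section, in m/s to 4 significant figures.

v₂ ≈ 7.619 m/s

Horizontal Bernoulli: P₁ + ½ρv₁² = P₂ + ½ρv₂², so v₂² = v₁² + 2(P₁ − P₂)/ρ.
v₂ = √(2.169² + 2·27230/1021) = √(4.705 + 53.34) = 7.619 m/s.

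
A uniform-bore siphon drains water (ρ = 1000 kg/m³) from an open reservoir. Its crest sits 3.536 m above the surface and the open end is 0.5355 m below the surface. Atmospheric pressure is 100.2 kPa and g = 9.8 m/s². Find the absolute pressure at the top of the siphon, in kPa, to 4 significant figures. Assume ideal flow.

P_top ≈ 60.30 kPa

Bernoulli surface→outlet gives ½v² = g·h_out, so v = √(2·9.8·0.5355) = 3.240 m/s.
Continuity keeps v the same throughout the tube; from surface to crest, P_atm + 0 = P_top + ½ρv² + ρg·h_top.
P_top = 100200 − ½·1000·3.240² − 1000·9.8·3.536 = 60300 Pa.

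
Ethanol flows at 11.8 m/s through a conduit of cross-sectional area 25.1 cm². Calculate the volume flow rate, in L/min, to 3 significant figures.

Q ≈ 1780 L/min

Q = A·v = 0.00251 m² × 11.8 m/s = 0.0296 m³/s.
Converting: 0.0296 m³/s × 60000 = 1780 L/min.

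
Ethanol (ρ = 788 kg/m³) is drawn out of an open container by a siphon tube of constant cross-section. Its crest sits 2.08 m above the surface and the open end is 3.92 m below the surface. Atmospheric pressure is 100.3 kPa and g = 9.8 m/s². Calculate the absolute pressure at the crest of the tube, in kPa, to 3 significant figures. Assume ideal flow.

P_top ≈ 54.0 kPa

Bernoulli surface→outlet gives ½v² = g·h_out, so v = √(2·9.8·3.92) = 8.77 m/s.
The bore is uniform, so the speed at the crest is the same v. Bernoulli surface→crest: P_atm = P_top + ½ρv² + ρg·h_top.
P_top = 100300 − ½·788·8.77² − 788·9.8·2.08 = 54000 Pa.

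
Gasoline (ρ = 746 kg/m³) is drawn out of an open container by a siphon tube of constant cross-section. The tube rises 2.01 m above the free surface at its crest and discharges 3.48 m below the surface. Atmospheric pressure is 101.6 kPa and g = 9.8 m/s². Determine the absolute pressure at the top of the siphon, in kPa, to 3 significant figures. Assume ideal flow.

61.5 kPa

Bernoulli surface→outlet gives ½v² = g·h_out, so v = √(2·9.8·3.48) = 8.26 m/s.
The bore is uniform, so the speed at the crest is the same v. Bernoulli surface→crest: P_atm = P_top + ½ρv² + ρg·h_top.
P_top = 101600 − ½·746·8.26² − 746·9.8·2.01 = 61500 Pa.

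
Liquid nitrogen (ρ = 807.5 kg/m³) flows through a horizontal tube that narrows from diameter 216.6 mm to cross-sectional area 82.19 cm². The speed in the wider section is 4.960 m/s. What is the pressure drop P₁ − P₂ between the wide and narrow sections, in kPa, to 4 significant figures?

ΔP ≈ 189.7 kPa

Continuity gives A₁v₁ = A₂v₂, so v₂ = (368.5 cm²)/(82.19 cm²) × 4.960 m/s = 22.24 m/s.
Along the horizontal streamline, P + ½ρv² is constant.
P₁ − P₂ = ½·807.5·(22.24² − 4.960²) = ½·807.5·469.9 = 189700 Pa.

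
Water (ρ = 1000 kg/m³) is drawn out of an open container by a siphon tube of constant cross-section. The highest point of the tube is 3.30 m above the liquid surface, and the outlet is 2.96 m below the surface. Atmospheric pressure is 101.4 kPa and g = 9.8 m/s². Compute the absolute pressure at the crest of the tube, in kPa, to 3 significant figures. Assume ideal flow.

From the surface to the outlet (both open to atmosphere, surface at rest): v = √(2g·h_out) = √(2·9.8·2.96) = 7.62 m/s.
With constant cross-section the crest speed equals v; applying Bernoulli from the surface up to the crest, P_top = P_atm − ½ρv² − ρg·h_top.
P_top = 101400 − ½·1000·7.62² − 1000·9.8·3.30 = 40100 Pa.

P_top ≈ 40.1 kPa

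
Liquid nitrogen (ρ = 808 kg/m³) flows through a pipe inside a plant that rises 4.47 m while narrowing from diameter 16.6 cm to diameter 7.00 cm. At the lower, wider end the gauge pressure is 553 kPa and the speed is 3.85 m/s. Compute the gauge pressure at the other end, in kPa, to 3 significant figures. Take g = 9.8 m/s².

P₂ ≈ 334 kPa

The volume flow rate is constant, so v₂ = (A₁/A₂)v₁ = (216/38.5)·3.85 = 21.7 m/s.
Energy conservation along the streamline gives P₂ = P₁ − ½ρ(v₂² − v₁²) − ρg(h₂ − h₁).
P₂ = 553000 + ½·808·(3.85² − 21.7²) − 808·9.8·(+4.47) = 553000 + (-183000) − (35400) = 334000 Pa.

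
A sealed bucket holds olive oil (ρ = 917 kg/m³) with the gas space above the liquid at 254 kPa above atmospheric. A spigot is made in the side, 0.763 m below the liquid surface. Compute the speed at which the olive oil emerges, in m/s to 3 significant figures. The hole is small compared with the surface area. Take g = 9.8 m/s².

Take point 1 at the surface (v₁ ≈ 0) and point 2 at the hole (at atmospheric pressure). Bernoulli: P₁ + ρg h = P_atm + ½ρv₂².
With P₁ − P_atm = 254000 Pa, v₂ = √(2gh + 2ΔP/ρ) = √(2·9.8·0.763 + 2·254000/917) = 23.9 m/s.

v ≈ 23.9 m/s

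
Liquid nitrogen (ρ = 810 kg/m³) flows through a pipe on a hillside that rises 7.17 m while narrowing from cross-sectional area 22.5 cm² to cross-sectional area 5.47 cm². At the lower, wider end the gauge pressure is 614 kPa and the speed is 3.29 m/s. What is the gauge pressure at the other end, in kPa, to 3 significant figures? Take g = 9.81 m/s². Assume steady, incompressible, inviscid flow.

Mass conservation (A₁v₁ = A₂v₂) gives v₂ = 3.29 × 22.5/5.47 = 13.5 m/s.
Bernoulli: P₁ + ½ρv₁² + ρg h₁ = P₂ + ½ρv₂² + ρg h₂, so P₂ = P₁ + ½ρ(v₁² − v₂²) − ρg(h₂ − h₁).
P₂ = 614000 + ½·810·(3.29² − 13.5²) − 810·9.81·(+7.17) = 614000 + (-69800) − (57000) = 487000 Pa.

487 kPa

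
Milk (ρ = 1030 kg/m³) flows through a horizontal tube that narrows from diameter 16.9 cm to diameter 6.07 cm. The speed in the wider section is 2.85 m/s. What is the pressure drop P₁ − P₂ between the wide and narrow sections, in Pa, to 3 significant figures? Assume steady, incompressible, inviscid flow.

ΔP = 247000 Pa

By continuity, v₂ = v₁·A₁/A₂ = 2.85·(224/28.9) = 22.1 m/s.
With no height change, Bernoulli's equation is P₁ + ½ρv₁² = P₂ + ½ρv₂².
P₁ − P₂ = ½·1030·(22.1² − 2.85²) = ½·1030·480 = 247000 Pa.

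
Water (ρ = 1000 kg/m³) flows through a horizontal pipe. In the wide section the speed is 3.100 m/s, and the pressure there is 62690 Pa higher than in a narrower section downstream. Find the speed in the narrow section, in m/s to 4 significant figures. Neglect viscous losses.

v₂ ≈ 11.62 m/s

Horizontal Bernoulli: P₁ + ½ρv₁² = P₂ + ½ρv₂², so v₂² = v₁² + 2(P₁ − P₂)/ρ.
v₂ = √(3.100² + 2·62690/1000) = √(9.610 + 125.4) = 11.62 m/s.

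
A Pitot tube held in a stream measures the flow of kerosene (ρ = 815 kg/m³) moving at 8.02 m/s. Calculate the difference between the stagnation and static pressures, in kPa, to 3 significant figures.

At the stagnation point the flow is brought to rest, so Bernoulli gives P_stag − P_static = ½ρv².
ΔP = ½·815·8.02² = 26200 Pa.

26.2 kPa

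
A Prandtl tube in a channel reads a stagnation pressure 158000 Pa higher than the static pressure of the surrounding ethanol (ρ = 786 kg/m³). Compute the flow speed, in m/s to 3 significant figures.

v ≈ 20.1 m/s

At the stagnation point the flow is brought to rest, so Bernoulli gives P_stag − P_static = ½ρv².
v = √(2ΔP/ρ) = √(2·158000/786) = 20.1 m/s.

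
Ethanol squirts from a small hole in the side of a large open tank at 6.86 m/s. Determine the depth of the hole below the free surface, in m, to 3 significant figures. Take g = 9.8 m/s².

Inverting v = √(2gh) gives h = v² / 2g.
h = 6.86²/(2·9.8) = 47.1/19.60 = 2.40 m.

h ≈ 2.40 m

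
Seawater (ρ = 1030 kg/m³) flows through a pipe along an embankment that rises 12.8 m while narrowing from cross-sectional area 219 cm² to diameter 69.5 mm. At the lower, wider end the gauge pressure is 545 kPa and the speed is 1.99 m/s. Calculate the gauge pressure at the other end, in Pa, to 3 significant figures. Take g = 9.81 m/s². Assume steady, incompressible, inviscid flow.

The volume flow rate is constant, so v₂ = (A₁/A₂)v₁ = (219/37.9)·1.99 = 11.5 m/s.
Applying Bernoulli between the two ends and solving for P₂: P₂ = P₁ + ½ρ(v₁² − v₂²) − ρgΔh.
P₂ = 545000 + ½·1030·(1.99² − 11.5²) − 1030·9.81·(+12.8) = 545000 + (-65900) − (129000) = 350000 Pa.

P₂ ≈ 350000 Pa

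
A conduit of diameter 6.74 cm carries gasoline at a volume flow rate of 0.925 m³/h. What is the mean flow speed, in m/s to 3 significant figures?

v = 0.0720 m/s

Q = 0.925 m³/h = 0.000257 m³/s.
v = Q/A = 0.000257 / 0.00357 = 0.0720 m/s.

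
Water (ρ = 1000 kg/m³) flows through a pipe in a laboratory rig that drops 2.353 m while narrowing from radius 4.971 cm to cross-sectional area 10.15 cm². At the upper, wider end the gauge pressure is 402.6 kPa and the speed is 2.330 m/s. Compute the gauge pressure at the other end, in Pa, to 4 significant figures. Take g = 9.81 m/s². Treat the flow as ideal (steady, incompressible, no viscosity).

P₂ ≈ 269600 Pa

Continuity gives A₁v₁ = A₂v₂, so v₂ = (77.63 cm²)/(10.15 cm²) × 2.330 m/s = 17.82 m/s.
Applying Bernoulli between the two ends and solving for P₂: P₂ = P₁ + ½ρ(v₁² − v₂²) − ρgΔh.
P₂ = 402600 + ½·1000·(2.330² − 17.82²) − 1000·9.81·(−2.353) = 402600 + (-156100) − (-23080) = 269600 Pa.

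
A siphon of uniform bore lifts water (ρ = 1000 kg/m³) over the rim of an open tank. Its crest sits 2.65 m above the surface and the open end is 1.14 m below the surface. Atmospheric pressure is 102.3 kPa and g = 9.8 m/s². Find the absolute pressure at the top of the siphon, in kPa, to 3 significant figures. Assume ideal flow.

P_top = 65.2 kPa

Bernoulli surface→outlet gives ½v² = g·h_out, so v = √(2·9.8·1.14) = 4.73 m/s.
With constant cross-section the crest speed equals v; applying Bernoulli from the surface up to the crest, P_top = P_atm − ½ρv² − ρg·h_top.
P_top = 102300 − ½·1000·4.73² − 1000·9.8·2.65 = 65200 Pa.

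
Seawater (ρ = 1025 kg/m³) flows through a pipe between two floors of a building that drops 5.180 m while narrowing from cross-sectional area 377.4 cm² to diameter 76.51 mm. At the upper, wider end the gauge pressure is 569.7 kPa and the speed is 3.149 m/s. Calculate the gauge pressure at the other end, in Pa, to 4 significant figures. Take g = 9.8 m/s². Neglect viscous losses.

P₂ = 284400 Pa

By continuity, v₂ = v₁·A₁/A₂ = 3.149·(377.4/45.98) = 25.85 m/s.
Bernoulli: P₁ + ½ρv₁² + ρg h₁ = P₂ + ½ρv₂² + ρg h₂, so P₂ = P₁ + ½ρ(v₁² − v₂²) − ρg(h₂ − h₁).
P₂ = 569700 + ½·1025·(3.149² − 25.85²) − 1025·9.8·(−5.180) = 569700 + (-337400) − (-52030) = 284400 Pa.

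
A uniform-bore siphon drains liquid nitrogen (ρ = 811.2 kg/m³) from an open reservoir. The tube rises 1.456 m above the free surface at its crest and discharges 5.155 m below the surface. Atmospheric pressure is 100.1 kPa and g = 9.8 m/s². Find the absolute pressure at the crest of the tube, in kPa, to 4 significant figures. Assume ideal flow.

P_top = 47.54 kPa

Bernoulli surface→outlet gives ½v² = g·h_out, so v = √(2·9.8·5.155) = 10.05 m/s.
With constant cross-section the crest speed equals v; applying Bernoulli from the surface up to the crest, P_top = P_atm − ½ρv² − ρg·h_top.
P_top = 100100 − ½·811.2·10.05² − 811.2·9.8·1.456 = 47540 Pa.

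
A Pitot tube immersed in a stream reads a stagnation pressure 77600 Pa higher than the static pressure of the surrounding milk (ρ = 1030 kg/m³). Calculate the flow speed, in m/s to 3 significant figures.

12.3 m/s

At the stagnation point the flow is brought to rest, so Bernoulli gives P_stag − P_static = ½ρv².
v = √(2ΔP/ρ) = √(2·77600/1030) = 12.3 m/s.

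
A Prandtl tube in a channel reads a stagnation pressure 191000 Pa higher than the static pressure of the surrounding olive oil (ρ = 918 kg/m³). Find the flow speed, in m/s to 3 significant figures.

v ≈ 20.4 m/s

At the stagnation point the flow is brought to rest, so Bernoulli gives P_stag − P_static = ½ρv².
v = √(2ΔP/ρ) = √(2·191000/918) = 20.4 m/s.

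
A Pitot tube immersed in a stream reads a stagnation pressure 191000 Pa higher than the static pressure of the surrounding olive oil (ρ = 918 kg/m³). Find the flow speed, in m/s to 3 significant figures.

At the stagnation point the flow is brought to rest, so Bernoulli gives P_stag − P_static = ½ρv².
v = √(2ΔP/ρ) = √(2·191000/918) = 20.4 m/s.

v ≈ 20.4 m/s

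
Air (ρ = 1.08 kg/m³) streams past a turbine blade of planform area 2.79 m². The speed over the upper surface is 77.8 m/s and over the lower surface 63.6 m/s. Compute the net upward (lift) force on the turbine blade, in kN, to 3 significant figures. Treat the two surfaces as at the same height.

From P + ½ρv² = const at equal height, P_low − P_up = ½ρ(v_up² − v_low²).
ΔP = ½·1.08·(77.8² − 63.6²) = 1080 Pa.
Lift = ΔP · A = 1080 × 2.79 = 3030 N.

F ≈ 3.03 kN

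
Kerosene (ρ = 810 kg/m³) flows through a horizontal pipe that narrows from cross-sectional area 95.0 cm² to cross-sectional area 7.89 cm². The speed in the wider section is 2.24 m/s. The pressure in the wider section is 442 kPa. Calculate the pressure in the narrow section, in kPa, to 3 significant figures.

Mass conservation (A₁v₁ = A₂v₂) gives v₂ = 2.24 × 95.0/7.89 = 27.0 m/s.
Along the horizontal streamline, P + ½ρv² is constant.
P₂ = P₁ − ½ρ(v₂² − v₁²) = 442000 − ½·810·(27.0² − 2.24²) = 442000 − 293000 = 149000 Pa.

P₂ ≈ 149 kPa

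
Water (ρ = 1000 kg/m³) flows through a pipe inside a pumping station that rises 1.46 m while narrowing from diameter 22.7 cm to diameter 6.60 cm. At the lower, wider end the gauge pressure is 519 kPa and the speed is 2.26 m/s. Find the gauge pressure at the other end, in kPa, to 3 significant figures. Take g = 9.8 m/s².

P₂ ≈ 150 kPa

By continuity, v₂ = v₁·A₁/A₂ = 2.26·(405/34.2) = 26.7 m/s.
Energy conservation along the streamline gives P₂ = P₁ − ½ρ(v₂² − v₁²) − ρg(h₂ − h₁).
P₂ = 519000 + ½·1000·(2.26² − 26.7²) − 1000·9.8·(+1.46) = 519000 + (-355000) − (14300) = 150000 Pa.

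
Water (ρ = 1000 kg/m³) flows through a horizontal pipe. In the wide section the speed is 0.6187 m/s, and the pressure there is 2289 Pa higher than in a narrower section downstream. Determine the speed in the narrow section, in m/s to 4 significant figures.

With h₁ = h₂, rearranging Bernoulli gives v₂ = √(v₁² + 2ΔP/ρ).
v₂ = √(0.6187² + 2·2289/1000) = √(0.3828 + 4.578) = 2.227 m/s.

v₂ ≈ 2.227 m/s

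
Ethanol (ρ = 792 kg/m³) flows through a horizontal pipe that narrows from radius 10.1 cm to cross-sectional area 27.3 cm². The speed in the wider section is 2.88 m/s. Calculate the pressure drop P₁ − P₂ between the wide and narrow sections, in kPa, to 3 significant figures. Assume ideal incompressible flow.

Mass conservation (A₁v₁ = A₂v₂) gives v₂ = 2.88 × 320/27.3 = 33.8 m/s.
The pipe is horizontal, so Bernoulli reduces to P₁ + ½ρv₁² = P₂ + ½ρv₂².
P₁ − P₂ = ½·792·(33.8² − 2.88²) = ½·792·1130 = 449000 Pa.

449 kPa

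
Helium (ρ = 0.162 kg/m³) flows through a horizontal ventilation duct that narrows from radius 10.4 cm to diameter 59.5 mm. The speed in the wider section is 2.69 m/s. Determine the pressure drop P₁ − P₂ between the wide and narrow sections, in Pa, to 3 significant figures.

ΔP ≈ 86.9 Pa

By continuity, v₂ = v₁·A₁/A₂ = 2.69·(340/27.8) = 32.9 m/s.
Bernoulli (h₁ = h₂): P₁ − P₂ = ½ρ(v₂² − v₁²).
P₁ − P₂ = ½·0.162·(32.9² − 2.69²) = ½·0.162·1070 = 86.9 Pa.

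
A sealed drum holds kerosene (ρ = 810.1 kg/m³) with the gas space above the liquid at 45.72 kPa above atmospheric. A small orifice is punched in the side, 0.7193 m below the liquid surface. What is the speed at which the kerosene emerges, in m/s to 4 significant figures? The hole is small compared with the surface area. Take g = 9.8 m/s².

11.27 m/s

Take point 1 at the surface (v₁ ≈ 0) and point 2 at the hole (at atmospheric pressure). Bernoulli: P₁ + ρg h = P_atm + ½ρv₂².
With P₁ − P_atm = 45720 Pa, v₂ = √(2gh + 2ΔP/ρ) = √(2·9.8·0.7193 + 2·45720/810.1) = 11.27 m/s.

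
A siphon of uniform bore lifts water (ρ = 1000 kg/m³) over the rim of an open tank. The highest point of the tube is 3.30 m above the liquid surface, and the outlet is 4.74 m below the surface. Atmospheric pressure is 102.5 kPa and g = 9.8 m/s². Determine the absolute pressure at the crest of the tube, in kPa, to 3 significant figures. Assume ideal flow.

Bernoulli surface→outlet gives ½v² = g·h_out, so v = √(2·9.8·4.74) = 9.64 m/s.
With constant cross-section the crest speed equals v; applying Bernoulli from the surface up to the crest, P_top = P_atm − ½ρv² − ρg·h_top.
P_top = 102500 − ½·1000·9.64² − 1000·9.8·3.30 = 23700 Pa.

P_top ≈ 23.7 kPa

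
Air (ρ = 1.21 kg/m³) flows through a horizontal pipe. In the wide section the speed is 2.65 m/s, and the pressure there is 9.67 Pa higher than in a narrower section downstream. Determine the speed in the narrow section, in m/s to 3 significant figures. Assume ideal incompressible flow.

v₂ ≈ 4.80 m/s

Horizontal Bernoulli: P₁ + ½ρv₁² = P₂ + ½ρv₂², so v₂² = v₁² + 2(P₁ − P₂)/ρ.
v₂ = √(2.65² + 2·9.67/1.21) = √(7.02 + 16.0) = 4.80 m/s.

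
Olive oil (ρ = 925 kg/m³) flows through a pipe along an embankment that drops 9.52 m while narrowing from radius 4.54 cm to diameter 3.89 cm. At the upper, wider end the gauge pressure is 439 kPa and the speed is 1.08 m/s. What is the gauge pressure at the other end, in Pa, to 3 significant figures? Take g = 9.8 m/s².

Mass conservation (A₁v₁ = A₂v₂) gives v₂ = 1.08 × 64.8/11.9 = 5.88 m/s.
Bernoulli: P₁ + ½ρv₁² + ρg h₁ = P₂ + ½ρv₂² + ρg h₂, so P₂ = P₁ + ½ρ(v₁² − v₂²) − ρg(h₂ − h₁).
P₂ = 439000 + ½·925·(1.08² − 5.88²) − 925·9.8·(−9.52) = 439000 + (-15500) − (-86300) = 510000 Pa.

P₂ ≈ 510000 Pa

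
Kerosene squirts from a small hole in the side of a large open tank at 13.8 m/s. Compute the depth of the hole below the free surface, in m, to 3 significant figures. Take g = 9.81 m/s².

Torricelli: v = √(2gh), so h = v²/(2g).
h = 13.8²/(2·9.81) = 190/19.62 = 9.71 m.

h ≈ 9.71 m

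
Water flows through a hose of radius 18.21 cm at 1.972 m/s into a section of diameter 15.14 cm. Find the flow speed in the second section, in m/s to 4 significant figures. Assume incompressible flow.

The volume flow rate is constant, so v₂ = (A₁/A₂)v₁ = (1042/180.0)·1.972 = 11.41 m/s.

11.41 m/s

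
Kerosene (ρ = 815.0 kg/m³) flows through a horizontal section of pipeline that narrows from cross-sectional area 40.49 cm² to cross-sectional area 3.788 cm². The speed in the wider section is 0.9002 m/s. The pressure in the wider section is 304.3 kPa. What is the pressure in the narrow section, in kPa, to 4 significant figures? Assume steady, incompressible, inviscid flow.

P₂ = 266.9 kPa

Mass conservation (A₁v₁ = A₂v₂) gives v₂ = 0.9002 × 40.49/3.788 = 9.622 m/s.
The pipe is horizontal, so Bernoulli reduces to P₁ + ½ρv₁² = P₂ + ½ρv₂².
P₂ = P₁ − ½ρ(v₂² − v₁²) = 304300 − ½·815.0·(9.622² − 0.9002²) = 304300 − 37400 = 266900 Pa.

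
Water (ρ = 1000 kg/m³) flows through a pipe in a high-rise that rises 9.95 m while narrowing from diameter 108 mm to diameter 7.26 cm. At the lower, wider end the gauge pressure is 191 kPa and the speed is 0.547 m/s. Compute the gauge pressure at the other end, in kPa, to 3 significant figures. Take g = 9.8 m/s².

P₂ = 92.9 kPa

The volume flow rate is constant, so v₂ = (A₁/A₂)v₁ = (91.6/41.4)·0.547 = 1.21 m/s.
Bernoulli: P₁ + ½ρv₁² + ρg h₁ = P₂ + ½ρv₂² + ρg h₂, so P₂ = P₁ + ½ρ(v₁² − v₂²) − ρg(h₂ − h₁).
P₂ = 191000 + ½·1000·(0.547² − 1.21²) − 1000·9.8·(+9.95) = 191000 + (-583) − (97500) = 92900 Pa.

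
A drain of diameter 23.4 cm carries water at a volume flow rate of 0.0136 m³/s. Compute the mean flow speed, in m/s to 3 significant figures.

Q = 0.0136 m³/s = 0.0136 m³/s.
v = Q/A = 0.0136 / 0.0430 = 0.316 m/s.

0.316 m/s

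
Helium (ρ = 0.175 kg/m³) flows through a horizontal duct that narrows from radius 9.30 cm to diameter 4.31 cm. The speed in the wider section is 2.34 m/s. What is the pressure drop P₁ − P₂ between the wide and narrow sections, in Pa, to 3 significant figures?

ΔP = 166 Pa

Continuity gives A₁v₁ = A₂v₂, so v₂ = (272 cm²)/(14.6 cm²) × 2.34 m/s = 43.6 m/s.
With no height change, Bernoulli's equation is P₁ + ½ρv₁² = P₂ + ½ρv₂².
P₁ − P₂ = ½·0.175·(43.6² − 2.34²) = ½·0.175·1890 = 166 Pa.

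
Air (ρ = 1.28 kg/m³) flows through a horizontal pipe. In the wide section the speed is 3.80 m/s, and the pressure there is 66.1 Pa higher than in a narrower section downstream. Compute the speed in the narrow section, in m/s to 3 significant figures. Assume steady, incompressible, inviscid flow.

Horizontal Bernoulli: P₁ + ½ρv₁² = P₂ + ½ρv₂², so v₂² = v₁² + 2(P₁ − P₂)/ρ.
v₂ = √(3.80² + 2·66.1/1.28) = √(14.4 + 103) = 10.8 m/s.

v₂ = 10.8 m/s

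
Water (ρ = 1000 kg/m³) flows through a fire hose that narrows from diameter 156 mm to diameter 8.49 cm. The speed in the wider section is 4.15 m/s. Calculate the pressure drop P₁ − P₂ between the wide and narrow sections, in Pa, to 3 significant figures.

ΔP ≈ 89500 Pa

Continuity gives A₁v₁ = A₂v₂, so v₂ = (191 cm²)/(56.6 cm²) × 4.15 m/s = 14.0 m/s.
Along the horizontal streamline, P + ½ρv² is constant.
P₁ − P₂ = ½·1000·(14.0² − 4.15²) = ½·1000·179 = 89500 Pa.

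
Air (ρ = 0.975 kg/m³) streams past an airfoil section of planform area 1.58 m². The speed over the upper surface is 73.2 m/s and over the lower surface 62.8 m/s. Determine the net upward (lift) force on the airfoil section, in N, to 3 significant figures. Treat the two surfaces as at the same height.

With equal heights on the two surfaces, Bernoulli gives P_lower − P_upper = ½ρ(v_upper² − v_lower²).
ΔP = ½·0.975·(73.2² − 62.8²) = 690 Pa.
Lift = ΔP · A = 690 × 1.58 = 1090 N.

F ≈ 1090 N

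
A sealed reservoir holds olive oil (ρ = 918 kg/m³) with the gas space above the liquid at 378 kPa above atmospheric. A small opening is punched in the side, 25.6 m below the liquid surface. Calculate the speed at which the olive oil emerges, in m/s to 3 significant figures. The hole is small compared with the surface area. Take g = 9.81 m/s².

Take point 1 at the surface (v₁ ≈ 0) and point 2 at the hole (at atmospheric pressure). Bernoulli: P₁ + ρg h = P_atm + ½ρv₂².
With P₁ − P_atm = 378000 Pa, v₂ = √(2gh + 2ΔP/ρ) = √(2·9.81·25.6 + 2·378000/918) = 36.4 m/s.

v = 36.4 m/s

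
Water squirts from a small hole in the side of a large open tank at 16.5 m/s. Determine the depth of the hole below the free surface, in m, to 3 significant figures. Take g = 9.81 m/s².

For a small hole in a large open tank, ½v² = gh, giving h = v²/(2g).
h = 16.5²/(2·9.81) = 272/19.62 = 13.9 m.

h ≈ 13.9 m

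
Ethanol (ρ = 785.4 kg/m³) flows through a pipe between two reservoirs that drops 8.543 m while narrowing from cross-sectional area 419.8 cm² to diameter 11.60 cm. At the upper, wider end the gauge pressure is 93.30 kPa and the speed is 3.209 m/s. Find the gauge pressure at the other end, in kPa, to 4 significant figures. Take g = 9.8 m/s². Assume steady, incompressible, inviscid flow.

The volume flow rate is constant, so v₂ = (A₁/A₂)v₁ = (419.8/105.7)·3.209 = 12.75 m/s.
Energy conservation along the streamline gives P₂ = P₁ − ½ρ(v₂² − v₁²) − ρg(h₂ − h₁).
P₂ = 93300 + ½·785.4·(3.209² − 12.75²) − 785.4·9.8·(−8.543) = 93300 + (-59760) − (-65750) = 99290 Pa.

P₂ = 99.29 kPa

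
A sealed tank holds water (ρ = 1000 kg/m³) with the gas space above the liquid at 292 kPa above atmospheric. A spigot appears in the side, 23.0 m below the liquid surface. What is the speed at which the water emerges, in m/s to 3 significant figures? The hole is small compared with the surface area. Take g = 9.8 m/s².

Take point 1 at the surface (v₁ ≈ 0) and point 2 at the hole (at atmospheric pressure). Bernoulli: P₁ + ρg h = P_atm + ½ρv₂².
With P₁ − P_atm = 292000 Pa, v₂ = √(2gh + 2ΔP/ρ) = √(2·9.8·23.0 + 2·292000/1000) = 32.2 m/s.

32.2 m/s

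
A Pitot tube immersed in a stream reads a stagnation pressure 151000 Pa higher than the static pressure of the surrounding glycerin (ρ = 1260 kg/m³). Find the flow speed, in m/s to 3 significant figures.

v = 15.5 m/s

Bernoulli between the free stream and the stagnation point: ½ρv² = P_stag − P_static.
v = √(2ΔP/ρ) = √(2·151000/1260) = 15.5 m/s.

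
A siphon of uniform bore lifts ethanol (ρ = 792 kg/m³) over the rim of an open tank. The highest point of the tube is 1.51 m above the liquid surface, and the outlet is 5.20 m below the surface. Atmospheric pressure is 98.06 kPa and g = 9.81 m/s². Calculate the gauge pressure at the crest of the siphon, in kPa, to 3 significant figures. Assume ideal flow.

P_gauge ≈ -52.1 kPa

From the surface to the outlet (both open to atmosphere, surface at rest): v = √(2g·h_out) = √(2·9.81·5.20) = 10.1 m/s.
The bore is uniform, so the speed at the crest is the same v. Bernoulli surface→crest: P_atm = P_top + ½ρv² + ρg·h_top.
P_top = 98060 − ½·792·10.1² − 792·9.81·1.51 = 45900 Pa. So P_gauge = P_top − P_atm = -52100 Pa.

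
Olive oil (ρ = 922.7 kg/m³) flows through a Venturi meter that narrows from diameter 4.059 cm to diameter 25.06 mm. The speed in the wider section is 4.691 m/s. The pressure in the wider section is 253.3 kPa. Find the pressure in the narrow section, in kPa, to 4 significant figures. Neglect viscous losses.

By continuity, v₂ = v₁·A₁/A₂ = 4.691·(12.94/4.932) = 12.31 m/s.
Bernoulli (h₁ = h₂): P₁ − P₂ = ½ρ(v₂² − v₁²).
P₂ = P₁ − ½ρ(v₂² − v₁²) = 253300 − ½·922.7·(12.31² − 4.691²) = 253300 − 59720 = 193600 Pa.

P₂ ≈ 193.6 kPa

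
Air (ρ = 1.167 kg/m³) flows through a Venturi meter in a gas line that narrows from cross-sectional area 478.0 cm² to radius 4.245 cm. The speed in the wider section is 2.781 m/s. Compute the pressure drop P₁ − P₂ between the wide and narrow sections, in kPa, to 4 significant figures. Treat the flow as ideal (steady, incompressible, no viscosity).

ΔP ≈ 0.3172 kPa

By continuity, v₂ = v₁·A₁/A₂ = 2.781·(478.0/56.61) = 23.48 m/s.
With no height change, Bernoulli's equation is P₁ + ½ρv₁² = P₂ + ½ρv₂².
P₁ − P₂ = ½·1.167·(23.48² − 2.781²) = ½·1.167·543.6 = 317.2 Pa.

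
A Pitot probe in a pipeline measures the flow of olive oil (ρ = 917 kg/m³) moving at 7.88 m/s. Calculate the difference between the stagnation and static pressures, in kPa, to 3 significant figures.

At the stagnation point the flow is brought to rest, so Bernoulli gives P_stag − P_static = ½ρv².
ΔP = ½·917·7.88² = 28500 Pa.

ΔP ≈ 28.5 kPa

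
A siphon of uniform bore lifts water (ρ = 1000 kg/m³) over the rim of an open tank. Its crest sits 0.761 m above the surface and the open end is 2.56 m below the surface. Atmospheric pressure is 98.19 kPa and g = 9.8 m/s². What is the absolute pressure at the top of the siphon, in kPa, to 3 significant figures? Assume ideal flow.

P_top ≈ 65.6 kPa

Bernoulli surface→outlet gives ½v² = g·h_out, so v = √(2·9.8·2.56) = 7.08 m/s.
The bore is uniform, so the speed at the crest is the same v. Bernoulli surface→crest: P_atm = P_top + ½ρv² + ρg·h_top.
P_top = 98190 − ½·1000·7.08² − 1000·9.8·0.761 = 65600 Pa.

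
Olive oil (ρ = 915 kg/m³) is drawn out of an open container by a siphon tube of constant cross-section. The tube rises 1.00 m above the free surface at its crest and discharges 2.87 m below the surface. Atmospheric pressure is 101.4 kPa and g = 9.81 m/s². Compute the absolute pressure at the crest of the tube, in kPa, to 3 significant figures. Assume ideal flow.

P_top = 66.7 kPa

Bernoulli surface→outlet gives ½v² = g·h_out, so v = √(2·9.81·2.87) = 7.50 m/s.
With constant cross-section the crest speed equals v; applying Bernoulli from the surface up to the crest, P_top = P_atm − ½ρv² − ρg·h_top.
P_top = 101400 − ½·915·7.50² − 915·9.81·1.00 = 66700 Pa.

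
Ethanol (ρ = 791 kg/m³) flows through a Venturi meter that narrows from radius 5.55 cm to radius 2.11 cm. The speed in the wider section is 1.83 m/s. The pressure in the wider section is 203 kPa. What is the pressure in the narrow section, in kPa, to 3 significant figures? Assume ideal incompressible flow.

141 kPa

Mass conservation (A₁v₁ = A₂v₂) gives v₂ = 1.83 × 96.8/14.0 = 12.7 m/s.
With no height change, Bernoulli's equation is P₁ + ½ρv₁² = P₂ + ½ρv₂².
P₂ = P₁ − ½ρ(v₂² − v₁²) = 203000 − ½·791·(12.7² − 1.83²) = 203000 − 62100 = 141000 Pa.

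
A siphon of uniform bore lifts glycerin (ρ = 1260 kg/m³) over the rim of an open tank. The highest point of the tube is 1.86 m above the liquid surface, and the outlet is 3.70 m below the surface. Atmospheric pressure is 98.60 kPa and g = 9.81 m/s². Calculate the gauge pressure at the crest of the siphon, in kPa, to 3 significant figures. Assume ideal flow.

P_gauge = -68.7 kPa

Bernoulli surface→outlet gives ½v² = g·h_out, so v = √(2·9.81·3.70) = 8.52 m/s.
With constant cross-section the crest speed equals v; applying Bernoulli from the surface up to the crest, P_top = P_atm − ½ρv² − ρg·h_top.
P_top = 98600 − ½·1260·8.52² − 1260·9.81·1.86 = 29900 Pa. So P_gauge = P_top − P_atm = -68700 Pa.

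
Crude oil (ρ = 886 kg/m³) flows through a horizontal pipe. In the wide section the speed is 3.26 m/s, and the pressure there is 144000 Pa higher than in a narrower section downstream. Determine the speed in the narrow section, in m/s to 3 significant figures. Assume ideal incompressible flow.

Horizontal Bernoulli: P₁ + ½ρv₁² = P₂ + ½ρv₂², so v₂² = v₁² + 2(P₁ − P₂)/ρ.
v₂ = √(3.26² + 2·144000/886) = √(10.6 + 325) = 18.3 m/s.

v₂ = 18.3 m/s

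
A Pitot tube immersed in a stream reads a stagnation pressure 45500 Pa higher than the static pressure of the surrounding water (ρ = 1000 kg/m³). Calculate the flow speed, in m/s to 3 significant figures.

v ≈ 9.54 m/s

At the stagnation point the flow is brought to rest, so Bernoulli gives P_stag − P_static = ½ρv².
v = √(2ΔP/ρ) = √(2·45500/1000) = 9.54 m/s.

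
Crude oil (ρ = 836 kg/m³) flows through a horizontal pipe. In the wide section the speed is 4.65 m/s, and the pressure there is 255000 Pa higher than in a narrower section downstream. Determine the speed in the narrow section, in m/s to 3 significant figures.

v₂ = 25.1 m/s

Along the level pipe P + ½ρv² is conserved, hence v₂² = v₁² + 2(P₁ − P₂)/ρ.
v₂ = √(4.65² + 2·255000/836) = √(21.6 + 610) = 25.1 m/s.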